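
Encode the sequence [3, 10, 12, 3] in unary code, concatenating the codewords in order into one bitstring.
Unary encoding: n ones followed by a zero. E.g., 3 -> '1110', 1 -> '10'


Encode each number as n ones followed by a terminating 0:
  3 -> 1110 (4 bits)
  10 -> 11111111110 (11 bits)
  12 -> 1111111111110 (13 bits)
  3 -> 1110 (4 bits)
Total length = 4 + 11 + 13 + 4 = 32 bits.

Unary([3, 10, 12, 3]) = 11101111111111011111111111101110 (32 bits)


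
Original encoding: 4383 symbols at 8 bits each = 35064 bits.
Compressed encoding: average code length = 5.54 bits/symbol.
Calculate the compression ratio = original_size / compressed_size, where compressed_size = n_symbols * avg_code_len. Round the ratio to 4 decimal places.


original_size = n_symbols * orig_bits = 4383 * 8 = 35064 bits
compressed_size = n_symbols * avg_code_len = 4383 * 5.54 = 24281.82 bits
ratio = original_size / compressed_size = 35064 / 24281.82 = 1.444

Compression ratio = 1.444


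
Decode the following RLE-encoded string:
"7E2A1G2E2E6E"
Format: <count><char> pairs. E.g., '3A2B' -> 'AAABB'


Expanding each <count><char> pair:
  7E -> 'EEEEEEE'
  2A -> 'AA'
  1G -> 'G'
  2E -> 'EE'
  2E -> 'EE'
  6E -> 'EEEEEE'

Decoded = EEEEEEEAAGEEEEEEEEEE


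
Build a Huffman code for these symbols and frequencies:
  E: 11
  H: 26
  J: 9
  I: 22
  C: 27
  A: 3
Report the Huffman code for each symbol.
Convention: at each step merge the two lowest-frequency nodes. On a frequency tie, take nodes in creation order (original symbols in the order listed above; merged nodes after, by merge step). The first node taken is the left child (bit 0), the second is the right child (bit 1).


Huffman tree construction:
Step 1: Merge A(3) + J(9) = 12
Step 2: Merge E(11) + (A+J)(12) = 23
Step 3: Merge I(22) + (E+(A+J))(23) = 45
Step 4: Merge H(26) + C(27) = 53
Step 5: Merge (I+(E+(A+J)))(45) + (H+C)(53) = 98
Read each symbol's code off the tree from the root (left child = 0, right child = 1).

Codes:
  E: 010 (length 3)
  H: 10 (length 2)
  J: 0111 (length 4)
  I: 00 (length 2)
  C: 11 (length 2)
  A: 0110 (length 4)
Average code length: 231/98 = 2.3571 bits/symbol


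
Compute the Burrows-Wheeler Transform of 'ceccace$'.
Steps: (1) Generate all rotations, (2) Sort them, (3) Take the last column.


Rotations (sorted):
  0: $ceccace -> last char: e
  1: ace$cecc -> last char: c
  2: cace$cec -> last char: c
  3: ccace$ce -> last char: e
  4: ce$cecca -> last char: a
  5: ceccace$ -> last char: $
  6: e$ceccac -> last char: c
  7: eccace$c -> last char: c


BWT = eccea$cc


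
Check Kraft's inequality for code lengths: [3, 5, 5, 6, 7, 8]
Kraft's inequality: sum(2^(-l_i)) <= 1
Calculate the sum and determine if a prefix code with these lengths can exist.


Sum = 2^(-3) + 2^(-5) + 2^(-5) + 2^(-6) + 2^(-7) + 2^(-8)
    = 0.125 + 0.03125 + 0.03125 + 0.015625 + 0.0078125 + 0.00390625
    = 55/256 = 0.21484375
Since 0.21484375 <= 1, Kraft's inequality IS satisfied.
A prefix code with these lengths CAN exist.

Kraft sum = 0.21484375. Satisfied.


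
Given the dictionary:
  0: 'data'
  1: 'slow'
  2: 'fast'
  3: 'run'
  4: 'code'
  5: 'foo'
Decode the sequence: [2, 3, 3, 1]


Look up each index in the dictionary:
  2 -> 'fast'
  3 -> 'run'
  3 -> 'run'
  1 -> 'slow'

Decoded: "fast run run slow"


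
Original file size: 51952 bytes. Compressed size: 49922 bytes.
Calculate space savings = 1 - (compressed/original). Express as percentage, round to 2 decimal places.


ratio = compressed/original = 49922/51952 = 0.960925
savings = 1 - ratio = 1 - 0.960925 = 0.039075
as a percentage: 0.039075 * 100 = 3.91%

Space savings = 1 - 49922/51952 = 3.91%


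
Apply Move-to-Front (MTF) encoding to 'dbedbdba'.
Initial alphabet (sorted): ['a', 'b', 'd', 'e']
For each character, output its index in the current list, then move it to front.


MTF encoding:
'd': index 2 in ['a', 'b', 'd', 'e'] -> ['d', 'a', 'b', 'e']
'b': index 2 in ['d', 'a', 'b', 'e'] -> ['b', 'd', 'a', 'e']
'e': index 3 in ['b', 'd', 'a', 'e'] -> ['e', 'b', 'd', 'a']
'd': index 2 in ['e', 'b', 'd', 'a'] -> ['d', 'e', 'b', 'a']
'b': index 2 in ['d', 'e', 'b', 'a'] -> ['b', 'd', 'e', 'a']
'd': index 1 in ['b', 'd', 'e', 'a'] -> ['d', 'b', 'e', 'a']
'b': index 1 in ['d', 'b', 'e', 'a'] -> ['b', 'd', 'e', 'a']
'a': index 3 in ['b', 'd', 'e', 'a'] -> ['a', 'b', 'd', 'e']


Output: [2, 2, 3, 2, 2, 1, 1, 3]


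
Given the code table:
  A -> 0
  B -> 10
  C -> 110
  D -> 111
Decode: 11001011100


Decoding:
110 -> C
0 -> A
10 -> B
111 -> D
0 -> A
0 -> A


Result: CABDAA


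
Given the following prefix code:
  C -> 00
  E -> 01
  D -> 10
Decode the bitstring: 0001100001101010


Decoding step by step:
Bits 00 -> C
Bits 01 -> E
Bits 10 -> D
Bits 00 -> C
Bits 01 -> E
Bits 10 -> D
Bits 10 -> D
Bits 10 -> D


Decoded message: CEDCEDDD


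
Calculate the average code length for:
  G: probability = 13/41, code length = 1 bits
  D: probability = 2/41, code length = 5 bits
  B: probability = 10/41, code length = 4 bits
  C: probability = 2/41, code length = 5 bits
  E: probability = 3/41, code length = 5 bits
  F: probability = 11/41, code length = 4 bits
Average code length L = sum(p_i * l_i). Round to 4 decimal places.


Weighted contributions p_i * l_i:
  G: (13/41) * 1 = 13/41
  D: (2/41) * 5 = 10/41
  B: (10/41) * 4 = 40/41
  C: (2/41) * 5 = 10/41
  E: (3/41) * 5 = 15/41
  F: (11/41) * 4 = 44/41
Sum = (13 + 10 + 40 + 10 + 15 + 44)/41 = 132/41

L = 132/41 = 3.2195 bits/symbol


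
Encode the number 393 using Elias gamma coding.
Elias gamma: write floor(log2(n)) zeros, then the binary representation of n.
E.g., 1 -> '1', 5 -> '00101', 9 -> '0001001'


num_bits = floor(log2(393)) + 1 = 9
leading_zeros = num_bits - 1 = 8
binary(393) = 110001001

Elias gamma(393) = '00000000' + '110001001' = 00000000110001001 (17 bits)


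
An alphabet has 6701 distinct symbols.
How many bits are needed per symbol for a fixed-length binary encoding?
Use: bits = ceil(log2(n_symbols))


log2(6701) = 12.7102
Bracket: 2^12 = 4096 < 6701 <= 2^13 = 8192
So ceil(log2(6701)) = 13

bits = ceil(log2(6701)) = ceil(12.7102) = 13 bits


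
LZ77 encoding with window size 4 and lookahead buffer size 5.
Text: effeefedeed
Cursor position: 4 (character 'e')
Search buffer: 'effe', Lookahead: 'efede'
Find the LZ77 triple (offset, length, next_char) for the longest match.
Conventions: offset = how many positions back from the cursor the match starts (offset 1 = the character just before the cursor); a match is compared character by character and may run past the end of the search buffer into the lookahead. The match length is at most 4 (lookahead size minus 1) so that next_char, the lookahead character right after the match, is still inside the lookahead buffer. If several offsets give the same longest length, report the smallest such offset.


Try each offset into the search buffer:
  offset=1 (pos 3, char 'e'): match length 1
  offset=2 (pos 2, char 'f'): match length 0
  offset=3 (pos 1, char 'f'): match length 0
  offset=4 (pos 0, char 'e'): match length 2
Longest match has length 2 at offset 4.
next_char = character at position 4 + 2 = 6 -> 'e'

Best match: offset=4, length=2 (matching 'ef' starting at position 0)
LZ77 triple: (4, 2, 'e')


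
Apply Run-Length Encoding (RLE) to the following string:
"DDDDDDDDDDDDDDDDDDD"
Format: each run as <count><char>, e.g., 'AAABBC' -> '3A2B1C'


Scanning runs left to right:
  i=0: run of 'D' x 19 -> '19D'

RLE = 19D


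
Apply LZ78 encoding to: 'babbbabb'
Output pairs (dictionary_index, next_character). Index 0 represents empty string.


LZ78 encoding steps:
Dictionary: {0: ''}
Step 1: w='' (idx 0), next='b' -> output (0, 'b'), add 'b' as idx 1
Step 2: w='' (idx 0), next='a' -> output (0, 'a'), add 'a' as idx 2
Step 3: w='b' (idx 1), next='b' -> output (1, 'b'), add 'bb' as idx 3
Step 4: w='b' (idx 1), next='a' -> output (1, 'a'), add 'ba' as idx 4
Step 5: w='bb' (idx 3), end of input -> output (3, '')


Encoded: [(0, 'b'), (0, 'a'), (1, 'b'), (1, 'a'), (3, '')]


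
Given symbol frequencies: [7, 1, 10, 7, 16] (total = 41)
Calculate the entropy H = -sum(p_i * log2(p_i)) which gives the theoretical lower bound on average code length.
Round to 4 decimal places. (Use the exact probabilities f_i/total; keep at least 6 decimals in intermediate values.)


Per-symbol terms -p_i * log2(p_i) with p_i = f_i/41:
  p = 7/41 = 0.170732: log2(p) = -2.550197, -p*log2(p) = 0.435400
  p = 1/41 = 0.024390: log2(p) = -5.357552, -p*log2(p) = 0.130672
  p = 10/41 = 0.243902: log2(p) = -2.035624, -p*log2(p) = 0.496494
  p = 7/41 = 0.170732: log2(p) = -2.550197, -p*log2(p) = 0.435400
  p = 16/41 = 0.390244: log2(p) = -1.357552, -p*log2(p) = 0.529776
H = 0.435400 + 0.130672 + 0.496494 + 0.435400 + 0.529776 = 2.027742

H = 2.0277 bits/symbol


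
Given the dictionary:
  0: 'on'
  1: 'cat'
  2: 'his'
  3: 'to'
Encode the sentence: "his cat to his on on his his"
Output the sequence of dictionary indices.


Look up each word in the dictionary:
  'his' -> 2
  'cat' -> 1
  'to' -> 3
  'his' -> 2
  'on' -> 0
  'on' -> 0
  'his' -> 2
  'his' -> 2

Encoded: [2, 1, 3, 2, 0, 0, 2, 2]


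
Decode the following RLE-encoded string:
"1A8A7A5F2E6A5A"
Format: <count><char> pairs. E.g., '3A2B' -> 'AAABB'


Expanding each <count><char> pair:
  1A -> 'A'
  8A -> 'AAAAAAAA'
  7A -> 'AAAAAAA'
  5F -> 'FFFFF'
  2E -> 'EE'
  6A -> 'AAAAAA'
  5A -> 'AAAAA'

Decoded = AAAAAAAAAAAAAAAAFFFFFEEAAAAAAAAAAA


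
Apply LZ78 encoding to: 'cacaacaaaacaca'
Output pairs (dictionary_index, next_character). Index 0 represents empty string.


LZ78 encoding steps:
Dictionary: {0: ''}
Step 1: w='' (idx 0), next='c' -> output (0, 'c'), add 'c' as idx 1
Step 2: w='' (idx 0), next='a' -> output (0, 'a'), add 'a' as idx 2
Step 3: w='c' (idx 1), next='a' -> output (1, 'a'), add 'ca' as idx 3
Step 4: w='a' (idx 2), next='c' -> output (2, 'c'), add 'ac' as idx 4
Step 5: w='a' (idx 2), next='a' -> output (2, 'a'), add 'aa' as idx 5
Step 6: w='aa' (idx 5), next='c' -> output (5, 'c'), add 'aac' as idx 6
Step 7: w='ac' (idx 4), next='a' -> output (4, 'a'), add 'aca' as idx 7


Encoded: [(0, 'c'), (0, 'a'), (1, 'a'), (2, 'c'), (2, 'a'), (5, 'c'), (4, 'a')]


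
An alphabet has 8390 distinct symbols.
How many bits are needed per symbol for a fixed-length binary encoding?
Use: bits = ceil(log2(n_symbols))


log2(8390) = 13.0345
Bracket: 2^13 = 8192 < 8390 <= 2^14 = 16384
So ceil(log2(8390)) = 14

bits = ceil(log2(8390)) = ceil(13.0345) = 14 bits


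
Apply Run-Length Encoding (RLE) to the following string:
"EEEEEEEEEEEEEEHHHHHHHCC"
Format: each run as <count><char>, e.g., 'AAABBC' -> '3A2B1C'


Scanning runs left to right:
  i=0: run of 'E' x 14 -> '14E'
  i=14: run of 'H' x 7 -> '7H'
  i=21: run of 'C' x 2 -> '2C'

RLE = 14E7H2C


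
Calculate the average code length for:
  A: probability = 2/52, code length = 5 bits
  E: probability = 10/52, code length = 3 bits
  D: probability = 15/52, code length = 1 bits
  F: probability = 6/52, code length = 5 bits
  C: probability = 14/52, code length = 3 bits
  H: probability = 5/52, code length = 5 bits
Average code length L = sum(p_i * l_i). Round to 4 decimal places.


Weighted contributions p_i * l_i:
  A: (2/52) * 5 = 10/52
  E: (10/52) * 3 = 30/52
  D: (15/52) * 1 = 15/52
  F: (6/52) * 5 = 30/52
  C: (14/52) * 3 = 42/52
  H: (5/52) * 5 = 25/52
Sum = (10 + 30 + 15 + 30 + 42 + 25)/52 = 152/52

L = 152/52 = 2.9231 bits/symbol


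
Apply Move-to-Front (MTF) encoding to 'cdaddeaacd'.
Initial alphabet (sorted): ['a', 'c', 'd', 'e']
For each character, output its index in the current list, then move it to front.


MTF encoding:
'c': index 1 in ['a', 'c', 'd', 'e'] -> ['c', 'a', 'd', 'e']
'd': index 2 in ['c', 'a', 'd', 'e'] -> ['d', 'c', 'a', 'e']
'a': index 2 in ['d', 'c', 'a', 'e'] -> ['a', 'd', 'c', 'e']
'd': index 1 in ['a', 'd', 'c', 'e'] -> ['d', 'a', 'c', 'e']
'd': index 0 in ['d', 'a', 'c', 'e'] -> ['d', 'a', 'c', 'e']
'e': index 3 in ['d', 'a', 'c', 'e'] -> ['e', 'd', 'a', 'c']
'a': index 2 in ['e', 'd', 'a', 'c'] -> ['a', 'e', 'd', 'c']
'a': index 0 in ['a', 'e', 'd', 'c'] -> ['a', 'e', 'd', 'c']
'c': index 3 in ['a', 'e', 'd', 'c'] -> ['c', 'a', 'e', 'd']
'd': index 3 in ['c', 'a', 'e', 'd'] -> ['d', 'c', 'a', 'e']


Output: [1, 2, 2, 1, 0, 3, 2, 0, 3, 3]


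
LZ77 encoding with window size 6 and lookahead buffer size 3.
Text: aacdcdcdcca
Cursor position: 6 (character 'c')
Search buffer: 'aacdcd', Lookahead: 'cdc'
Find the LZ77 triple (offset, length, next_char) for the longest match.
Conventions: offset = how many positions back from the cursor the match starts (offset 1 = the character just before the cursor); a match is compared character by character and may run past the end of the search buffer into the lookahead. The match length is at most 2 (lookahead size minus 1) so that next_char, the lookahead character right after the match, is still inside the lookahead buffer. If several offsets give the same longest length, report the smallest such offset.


Try each offset into the search buffer:
  offset=1 (pos 5, char 'd'): match length 0
  offset=2 (pos 4, char 'c'): match length 2
  offset=3 (pos 3, char 'd'): match length 0
  offset=4 (pos 2, char 'c'): match length 2
  offset=5 (pos 1, char 'a'): match length 0
  offset=6 (pos 0, char 'a'): match length 0
Longest match has length 2, found at offsets 2, 4; take the smallest, offset 2.
next_char = character at position 6 + 2 = 8 -> 'c'

Best match: offset=2, length=2 (matching 'cd' starting at position 4)
LZ77 triple: (2, 2, 'c')


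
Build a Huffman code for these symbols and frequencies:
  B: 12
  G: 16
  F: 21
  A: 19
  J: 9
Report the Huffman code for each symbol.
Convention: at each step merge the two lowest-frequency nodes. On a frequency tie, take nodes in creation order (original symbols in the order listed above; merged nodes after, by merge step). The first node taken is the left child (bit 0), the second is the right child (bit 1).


Huffman tree construction:
Step 1: Merge J(9) + B(12) = 21
Step 2: Merge G(16) + A(19) = 35
Step 3: Merge F(21) + (J+B)(21) = 42
Step 4: Merge (G+A)(35) + (F+(J+B))(42) = 77
Read each symbol's code off the tree from the root (left child = 0, right child = 1).

Codes:
  B: 111 (length 3)
  G: 00 (length 2)
  F: 10 (length 2)
  A: 01 (length 2)
  J: 110 (length 3)
Average code length: 175/77 = 2.2727 bits/symbol


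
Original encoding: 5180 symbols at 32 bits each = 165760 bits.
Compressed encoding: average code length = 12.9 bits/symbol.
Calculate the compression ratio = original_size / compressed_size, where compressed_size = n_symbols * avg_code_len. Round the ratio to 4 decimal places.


original_size = n_symbols * orig_bits = 5180 * 32 = 165760 bits
compressed_size = n_symbols * avg_code_len = 5180 * 12.9 = 66822.0 bits
ratio = original_size / compressed_size = 165760 / 66822.0 = 2.4806

Compression ratio = 2.4806


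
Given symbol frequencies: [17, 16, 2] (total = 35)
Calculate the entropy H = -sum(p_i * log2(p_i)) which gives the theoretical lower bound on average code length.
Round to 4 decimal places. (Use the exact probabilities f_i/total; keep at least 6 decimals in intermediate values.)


Per-symbol terms -p_i * log2(p_i) with p_i = f_i/35:
  p = 17/35 = 0.485714: log2(p) = -1.041820, -p*log2(p) = 0.506027
  p = 16/35 = 0.457143: log2(p) = -1.129283, -p*log2(p) = 0.516244
  p = 2/35 = 0.057143: log2(p) = -4.129283, -p*log2(p) = 0.235959
H = 0.506027 + 0.516244 + 0.235959 = 1.258230

H = 1.2582 bits/symbol


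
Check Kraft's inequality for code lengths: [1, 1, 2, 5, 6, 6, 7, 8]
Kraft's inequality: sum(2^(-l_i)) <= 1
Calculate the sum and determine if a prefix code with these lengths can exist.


Sum = 2^(-1) + 2^(-1) + 2^(-2) + 2^(-5) + 2^(-6) + 2^(-6) + 2^(-7) + 2^(-8)
    = 0.5 + 0.5 + 0.25 + 0.03125 + 0.015625 + 0.015625 + 0.0078125 + 0.00390625
    = 339/256 = 1.32421875
Since 1.32421875 > 1, Kraft's inequality is NOT satisfied.
A prefix code with these lengths CANNOT exist.

Kraft sum = 1.32421875. Not satisfied.


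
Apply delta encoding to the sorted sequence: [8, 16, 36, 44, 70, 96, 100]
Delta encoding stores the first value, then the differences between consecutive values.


First value: 8
Deltas:
  16 - 8 = 8
  36 - 16 = 20
  44 - 36 = 8
  70 - 44 = 26
  96 - 70 = 26
  100 - 96 = 4


Delta encoded: [8, 8, 20, 8, 26, 26, 4]


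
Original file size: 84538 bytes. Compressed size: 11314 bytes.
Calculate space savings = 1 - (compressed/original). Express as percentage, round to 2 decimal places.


ratio = compressed/original = 11314/84538 = 0.133833
savings = 1 - ratio = 1 - 0.133833 = 0.866167
as a percentage: 0.866167 * 100 = 86.62%

Space savings = 1 - 11314/84538 = 86.62%


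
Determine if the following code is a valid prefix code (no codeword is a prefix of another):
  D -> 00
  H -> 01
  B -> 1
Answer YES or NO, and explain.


Checking each pair (does one codeword prefix another?):
  D='00' vs H='01': no prefix
  D='00' vs B='1': no prefix
  H='01' vs D='00': no prefix
  H='01' vs B='1': no prefix
  B='1' vs D='00': no prefix
  B='1' vs H='01': no prefix
No violation found over all pairs.

YES -- this is a valid prefix code. No codeword is a prefix of any other codeword.


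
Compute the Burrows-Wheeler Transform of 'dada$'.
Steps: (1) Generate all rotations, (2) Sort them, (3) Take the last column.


Rotations (sorted):
  0: $dada -> last char: a
  1: a$dad -> last char: d
  2: ada$d -> last char: d
  3: da$da -> last char: a
  4: dada$ -> last char: $


BWT = adda$


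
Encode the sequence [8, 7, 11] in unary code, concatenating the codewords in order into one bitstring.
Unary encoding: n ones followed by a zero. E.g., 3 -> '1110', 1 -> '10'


Encode each number as n ones followed by a terminating 0:
  8 -> 111111110 (9 bits)
  7 -> 11111110 (8 bits)
  11 -> 111111111110 (12 bits)
Total length = 9 + 8 + 12 = 29 bits.

Unary([8, 7, 11]) = 11111111011111110111111111110 (29 bits)


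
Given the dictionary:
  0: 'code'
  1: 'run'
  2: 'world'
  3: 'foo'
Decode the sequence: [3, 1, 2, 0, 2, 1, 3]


Look up each index in the dictionary:
  3 -> 'foo'
  1 -> 'run'
  2 -> 'world'
  0 -> 'code'
  2 -> 'world'
  1 -> 'run'
  3 -> 'foo'

Decoded: "foo run world code world run foo"


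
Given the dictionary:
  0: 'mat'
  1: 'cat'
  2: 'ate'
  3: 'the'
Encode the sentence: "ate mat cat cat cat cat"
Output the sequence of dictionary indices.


Look up each word in the dictionary:
  'ate' -> 2
  'mat' -> 0
  'cat' -> 1
  'cat' -> 1
  'cat' -> 1
  'cat' -> 1

Encoded: [2, 0, 1, 1, 1, 1]


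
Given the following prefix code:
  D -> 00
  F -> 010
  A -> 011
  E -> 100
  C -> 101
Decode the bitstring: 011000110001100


Decoding step by step:
Bits 011 -> A
Bits 00 -> D
Bits 011 -> A
Bits 00 -> D
Bits 011 -> A
Bits 00 -> D


Decoded message: ADADAD


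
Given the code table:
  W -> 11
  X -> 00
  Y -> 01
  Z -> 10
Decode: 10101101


Decoding:
10 -> Z
10 -> Z
11 -> W
01 -> Y


Result: ZZWY


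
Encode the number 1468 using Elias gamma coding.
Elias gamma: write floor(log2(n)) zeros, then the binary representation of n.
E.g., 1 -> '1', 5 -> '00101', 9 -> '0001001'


num_bits = floor(log2(1468)) + 1 = 11
leading_zeros = num_bits - 1 = 10
binary(1468) = 10110111100

Elias gamma(1468) = '0000000000' + '10110111100' = 000000000010110111100 (21 bits)


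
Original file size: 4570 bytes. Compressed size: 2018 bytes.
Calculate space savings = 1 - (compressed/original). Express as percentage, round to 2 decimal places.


ratio = compressed/original = 2018/4570 = 0.441575
savings = 1 - ratio = 1 - 0.441575 = 0.558425
as a percentage: 0.558425 * 100 = 55.84%

Space savings = 1 - 2018/4570 = 55.84%


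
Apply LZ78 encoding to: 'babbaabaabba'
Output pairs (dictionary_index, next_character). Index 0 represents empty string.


LZ78 encoding steps:
Dictionary: {0: ''}
Step 1: w='' (idx 0), next='b' -> output (0, 'b'), add 'b' as idx 1
Step 2: w='' (idx 0), next='a' -> output (0, 'a'), add 'a' as idx 2
Step 3: w='b' (idx 1), next='b' -> output (1, 'b'), add 'bb' as idx 3
Step 4: w='a' (idx 2), next='a' -> output (2, 'a'), add 'aa' as idx 4
Step 5: w='b' (idx 1), next='a' -> output (1, 'a'), add 'ba' as idx 5
Step 6: w='a' (idx 2), next='b' -> output (2, 'b'), add 'ab' as idx 6
Step 7: w='ba' (idx 5), end of input -> output (5, '')


Encoded: [(0, 'b'), (0, 'a'), (1, 'b'), (2, 'a'), (1, 'a'), (2, 'b'), (5, '')]


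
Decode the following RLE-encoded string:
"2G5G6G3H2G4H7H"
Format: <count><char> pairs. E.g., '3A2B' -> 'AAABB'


Expanding each <count><char> pair:
  2G -> 'GG'
  5G -> 'GGGGG'
  6G -> 'GGGGGG'
  3H -> 'HHH'
  2G -> 'GG'
  4H -> 'HHHH'
  7H -> 'HHHHHHH'

Decoded = GGGGGGGGGGGGGHHHGGHHHHHHHHHHH


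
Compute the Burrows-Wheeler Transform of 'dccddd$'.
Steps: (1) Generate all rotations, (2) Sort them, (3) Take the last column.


Rotations (sorted):
  0: $dccddd -> last char: d
  1: ccddd$d -> last char: d
  2: cddd$dc -> last char: c
  3: d$dccdd -> last char: d
  4: dccddd$ -> last char: $
  5: dd$dccd -> last char: d
  6: ddd$dcc -> last char: c


BWT = ddcd$dc


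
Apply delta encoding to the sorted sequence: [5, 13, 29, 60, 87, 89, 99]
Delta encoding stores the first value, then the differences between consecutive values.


First value: 5
Deltas:
  13 - 5 = 8
  29 - 13 = 16
  60 - 29 = 31
  87 - 60 = 27
  89 - 87 = 2
  99 - 89 = 10


Delta encoded: [5, 8, 16, 31, 27, 2, 10]


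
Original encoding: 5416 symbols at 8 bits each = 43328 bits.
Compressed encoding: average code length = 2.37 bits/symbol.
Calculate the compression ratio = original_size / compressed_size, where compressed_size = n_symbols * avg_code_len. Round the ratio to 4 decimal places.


original_size = n_symbols * orig_bits = 5416 * 8 = 43328 bits
compressed_size = n_symbols * avg_code_len = 5416 * 2.37 = 12835.92 bits
ratio = original_size / compressed_size = 43328 / 12835.92 = 3.3755

Compression ratio = 3.3755


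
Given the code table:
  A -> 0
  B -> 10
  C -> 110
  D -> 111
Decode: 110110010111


Decoding:
110 -> C
110 -> C
0 -> A
10 -> B
111 -> D


Result: CCABD


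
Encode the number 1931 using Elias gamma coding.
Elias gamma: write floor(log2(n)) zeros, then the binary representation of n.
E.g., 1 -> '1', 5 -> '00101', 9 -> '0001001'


num_bits = floor(log2(1931)) + 1 = 11
leading_zeros = num_bits - 1 = 10
binary(1931) = 11110001011

Elias gamma(1931) = '0000000000' + '11110001011' = 000000000011110001011 (21 bits)


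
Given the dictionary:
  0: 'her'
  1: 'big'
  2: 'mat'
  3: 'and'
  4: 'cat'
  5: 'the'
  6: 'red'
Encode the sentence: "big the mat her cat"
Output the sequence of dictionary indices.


Look up each word in the dictionary:
  'big' -> 1
  'the' -> 5
  'mat' -> 2
  'her' -> 0
  'cat' -> 4

Encoded: [1, 5, 2, 0, 4]


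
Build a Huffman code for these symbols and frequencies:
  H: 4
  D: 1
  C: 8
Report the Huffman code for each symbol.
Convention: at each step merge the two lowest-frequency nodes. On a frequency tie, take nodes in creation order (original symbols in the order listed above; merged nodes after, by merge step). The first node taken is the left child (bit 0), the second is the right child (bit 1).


Huffman tree construction:
Step 1: Merge D(1) + H(4) = 5
Step 2: Merge (D+H)(5) + C(8) = 13
Read each symbol's code off the tree from the root (left child = 0, right child = 1).

Codes:
  H: 01 (length 2)
  D: 00 (length 2)
  C: 1 (length 1)
Average code length: 18/13 = 1.3846 bits/symbol


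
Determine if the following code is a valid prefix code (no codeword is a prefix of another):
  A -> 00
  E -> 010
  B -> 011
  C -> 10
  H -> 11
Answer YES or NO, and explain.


Checking each pair (does one codeword prefix another?):
  A='00' vs E='010': no prefix
  A='00' vs B='011': no prefix
  A='00' vs C='10': no prefix
  A='00' vs H='11': no prefix
  E='010' vs A='00': no prefix
  E='010' vs B='011': no prefix
  E='010' vs C='10': no prefix
  E='010' vs H='11': no prefix
  B='011' vs A='00': no prefix
  B='011' vs E='010': no prefix
  B='011' vs C='10': no prefix
  B='011' vs H='11': no prefix
  C='10' vs A='00': no prefix
  C='10' vs E='010': no prefix
  C='10' vs B='011': no prefix
  C='10' vs H='11': no prefix
  H='11' vs A='00': no prefix
  H='11' vs E='010': no prefix
  H='11' vs B='011': no prefix
  H='11' vs C='10': no prefix
No violation found over all pairs.

YES -- this is a valid prefix code. No codeword is a prefix of any other codeword.


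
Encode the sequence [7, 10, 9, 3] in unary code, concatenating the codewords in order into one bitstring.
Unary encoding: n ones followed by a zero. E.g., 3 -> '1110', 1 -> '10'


Encode each number as n ones followed by a terminating 0:
  7 -> 11111110 (8 bits)
  10 -> 11111111110 (11 bits)
  9 -> 1111111110 (10 bits)
  3 -> 1110 (4 bits)
Total length = 8 + 11 + 10 + 4 = 33 bits.

Unary([7, 10, 9, 3]) = 111111101111111111011111111101110 (33 bits)


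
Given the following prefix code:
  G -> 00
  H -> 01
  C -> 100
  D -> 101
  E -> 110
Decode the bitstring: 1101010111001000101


Decoding step by step:
Bits 110 -> E
Bits 101 -> D
Bits 01 -> H
Bits 110 -> E
Bits 01 -> H
Bits 00 -> G
Bits 01 -> H
Bits 01 -> H


Decoded message: EDHEHGHH


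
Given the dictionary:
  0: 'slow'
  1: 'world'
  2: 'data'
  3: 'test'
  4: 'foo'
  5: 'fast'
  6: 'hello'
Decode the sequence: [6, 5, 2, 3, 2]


Look up each index in the dictionary:
  6 -> 'hello'
  5 -> 'fast'
  2 -> 'data'
  3 -> 'test'
  2 -> 'data'

Decoded: "hello fast data test data"


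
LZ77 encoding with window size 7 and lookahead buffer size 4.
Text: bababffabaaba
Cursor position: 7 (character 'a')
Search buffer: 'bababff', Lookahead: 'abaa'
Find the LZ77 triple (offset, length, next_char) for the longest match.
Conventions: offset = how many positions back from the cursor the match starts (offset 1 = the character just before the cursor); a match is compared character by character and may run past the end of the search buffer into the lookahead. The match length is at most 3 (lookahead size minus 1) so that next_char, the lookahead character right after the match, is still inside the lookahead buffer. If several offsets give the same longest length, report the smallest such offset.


Try each offset into the search buffer:
  offset=1 (pos 6, char 'f'): match length 0
  offset=2 (pos 5, char 'f'): match length 0
  offset=3 (pos 4, char 'b'): match length 0
  offset=4 (pos 3, char 'a'): match length 2
  offset=5 (pos 2, char 'b'): match length 0
  offset=6 (pos 1, char 'a'): match length 3
  offset=7 (pos 0, char 'b'): match length 0
Longest match has length 3 at offset 6.
next_char = character at position 7 + 3 = 10 -> 'a'

Best match: offset=6, length=3 (matching 'aba' starting at position 1)
LZ77 triple: (6, 3, 'a')


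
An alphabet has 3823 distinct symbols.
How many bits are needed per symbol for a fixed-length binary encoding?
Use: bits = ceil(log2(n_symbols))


log2(3823) = 11.9005
Bracket: 2^11 = 2048 < 3823 <= 2^12 = 4096
So ceil(log2(3823)) = 12

bits = ceil(log2(3823)) = ceil(11.9005) = 12 bits


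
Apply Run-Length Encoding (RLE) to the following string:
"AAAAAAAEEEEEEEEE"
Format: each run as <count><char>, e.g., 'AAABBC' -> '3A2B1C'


Scanning runs left to right:
  i=0: run of 'A' x 7 -> '7A'
  i=7: run of 'E' x 9 -> '9E'

RLE = 7A9E


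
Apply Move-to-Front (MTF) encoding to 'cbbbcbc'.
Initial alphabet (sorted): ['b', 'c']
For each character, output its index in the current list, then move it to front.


MTF encoding:
'c': index 1 in ['b', 'c'] -> ['c', 'b']
'b': index 1 in ['c', 'b'] -> ['b', 'c']
'b': index 0 in ['b', 'c'] -> ['b', 'c']
'b': index 0 in ['b', 'c'] -> ['b', 'c']
'c': index 1 in ['b', 'c'] -> ['c', 'b']
'b': index 1 in ['c', 'b'] -> ['b', 'c']
'c': index 1 in ['b', 'c'] -> ['c', 'b']


Output: [1, 1, 0, 0, 1, 1, 1]


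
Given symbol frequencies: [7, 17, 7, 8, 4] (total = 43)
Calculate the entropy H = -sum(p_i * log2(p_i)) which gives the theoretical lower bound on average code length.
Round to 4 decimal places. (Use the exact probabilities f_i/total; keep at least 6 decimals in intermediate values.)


Per-symbol terms -p_i * log2(p_i) with p_i = f_i/43:
  p = 7/43 = 0.162791: log2(p) = -2.618910, -p*log2(p) = 0.426334
  p = 17/43 = 0.395349: log2(p) = -1.338802, -p*log2(p) = 0.529294
  p = 7/43 = 0.162791: log2(p) = -2.618910, -p*log2(p) = 0.426334
  p = 8/43 = 0.186047: log2(p) = -2.426265, -p*log2(p) = 0.451398
  p = 4/43 = 0.093023: log2(p) = -3.426265, -p*log2(p) = 0.318722
H = 0.426334 + 0.529294 + 0.426334 + 0.451398 + 0.318722 = 2.152082

H = 2.1521 bits/symbol


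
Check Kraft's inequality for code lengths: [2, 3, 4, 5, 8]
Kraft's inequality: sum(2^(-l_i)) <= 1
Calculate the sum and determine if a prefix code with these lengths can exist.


Sum = 2^(-2) + 2^(-3) + 2^(-4) + 2^(-5) + 2^(-8)
    = 0.25 + 0.125 + 0.0625 + 0.03125 + 0.00390625
    = 121/256 = 0.47265625
Since 0.47265625 <= 1, Kraft's inequality IS satisfied.
A prefix code with these lengths CAN exist.

Kraft sum = 0.47265625. Satisfied.


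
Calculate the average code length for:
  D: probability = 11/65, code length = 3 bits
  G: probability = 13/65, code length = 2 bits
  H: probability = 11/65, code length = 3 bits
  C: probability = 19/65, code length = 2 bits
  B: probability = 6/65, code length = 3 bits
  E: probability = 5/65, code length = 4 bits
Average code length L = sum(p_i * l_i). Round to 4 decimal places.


Weighted contributions p_i * l_i:
  D: (11/65) * 3 = 33/65
  G: (13/65) * 2 = 26/65
  H: (11/65) * 3 = 33/65
  C: (19/65) * 2 = 38/65
  B: (6/65) * 3 = 18/65
  E: (5/65) * 4 = 20/65
Sum = (33 + 26 + 33 + 38 + 18 + 20)/65 = 168/65

L = 168/65 = 2.5846 bits/symbol


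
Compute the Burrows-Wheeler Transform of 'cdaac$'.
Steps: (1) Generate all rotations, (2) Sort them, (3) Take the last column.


Rotations (sorted):
  0: $cdaac -> last char: c
  1: aac$cd -> last char: d
  2: ac$cda -> last char: a
  3: c$cdaa -> last char: a
  4: cdaac$ -> last char: $
  5: daac$c -> last char: c


BWT = cdaa$c


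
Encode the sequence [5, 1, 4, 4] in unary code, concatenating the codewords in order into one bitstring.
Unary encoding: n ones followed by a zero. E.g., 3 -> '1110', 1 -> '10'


Encode each number as n ones followed by a terminating 0:
  5 -> 111110 (6 bits)
  1 -> 10 (2 bits)
  4 -> 11110 (5 bits)
  4 -> 11110 (5 bits)
Total length = 6 + 2 + 5 + 5 = 18 bits.

Unary([5, 1, 4, 4]) = 111110101111011110 (18 bits)


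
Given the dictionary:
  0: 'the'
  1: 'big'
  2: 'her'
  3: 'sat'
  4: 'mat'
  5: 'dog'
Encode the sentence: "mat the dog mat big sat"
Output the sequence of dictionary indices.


Look up each word in the dictionary:
  'mat' -> 4
  'the' -> 0
  'dog' -> 5
  'mat' -> 4
  'big' -> 1
  'sat' -> 3

Encoded: [4, 0, 5, 4, 1, 3]


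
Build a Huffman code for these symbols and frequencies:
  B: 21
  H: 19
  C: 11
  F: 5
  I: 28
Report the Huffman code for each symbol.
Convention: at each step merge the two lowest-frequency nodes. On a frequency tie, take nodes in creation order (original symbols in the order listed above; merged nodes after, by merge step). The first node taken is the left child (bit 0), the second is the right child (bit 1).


Huffman tree construction:
Step 1: Merge F(5) + C(11) = 16
Step 2: Merge (F+C)(16) + H(19) = 35
Step 3: Merge B(21) + I(28) = 49
Step 4: Merge ((F+C)+H)(35) + (B+I)(49) = 84
Read each symbol's code off the tree from the root (left child = 0, right child = 1).

Codes:
  B: 10 (length 2)
  H: 01 (length 2)
  C: 001 (length 3)
  F: 000 (length 3)
  I: 11 (length 2)
Average code length: 184/84 = 2.1905 bits/symbol


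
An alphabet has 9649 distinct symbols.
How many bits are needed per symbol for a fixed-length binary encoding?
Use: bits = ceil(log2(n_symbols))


log2(9649) = 13.2362
Bracket: 2^13 = 8192 < 9649 <= 2^14 = 16384
So ceil(log2(9649)) = 14

bits = ceil(log2(9649)) = ceil(13.2362) = 14 bits


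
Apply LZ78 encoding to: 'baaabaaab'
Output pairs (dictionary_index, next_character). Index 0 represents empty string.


LZ78 encoding steps:
Dictionary: {0: ''}
Step 1: w='' (idx 0), next='b' -> output (0, 'b'), add 'b' as idx 1
Step 2: w='' (idx 0), next='a' -> output (0, 'a'), add 'a' as idx 2
Step 3: w='a' (idx 2), next='a' -> output (2, 'a'), add 'aa' as idx 3
Step 4: w='b' (idx 1), next='a' -> output (1, 'a'), add 'ba' as idx 4
Step 5: w='aa' (idx 3), next='b' -> output (3, 'b'), add 'aab' as idx 5


Encoded: [(0, 'b'), (0, 'a'), (2, 'a'), (1, 'a'), (3, 'b')]


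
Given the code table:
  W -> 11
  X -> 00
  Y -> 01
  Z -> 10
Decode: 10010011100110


Decoding:
10 -> Z
01 -> Y
00 -> X
11 -> W
10 -> Z
01 -> Y
10 -> Z


Result: ZYXWZYZ


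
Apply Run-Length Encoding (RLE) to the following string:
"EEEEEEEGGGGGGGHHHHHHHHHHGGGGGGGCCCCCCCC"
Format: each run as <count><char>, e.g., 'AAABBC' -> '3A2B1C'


Scanning runs left to right:
  i=0: run of 'E' x 7 -> '7E'
  i=7: run of 'G' x 7 -> '7G'
  i=14: run of 'H' x 10 -> '10H'
  i=24: run of 'G' x 7 -> '7G'
  i=31: run of 'C' x 8 -> '8C'

RLE = 7E7G10H7G8C


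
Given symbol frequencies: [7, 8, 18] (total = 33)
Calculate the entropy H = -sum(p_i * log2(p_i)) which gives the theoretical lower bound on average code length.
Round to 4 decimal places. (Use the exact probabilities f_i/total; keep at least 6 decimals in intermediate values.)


Per-symbol terms -p_i * log2(p_i) with p_i = f_i/33:
  p = 7/33 = 0.212121: log2(p) = -2.237039, -p*log2(p) = 0.474523
  p = 8/33 = 0.242424: log2(p) = -2.044394, -p*log2(p) = 0.495611
  p = 18/33 = 0.545455: log2(p) = -0.874469, -p*log2(p) = 0.476983
H = 0.474523 + 0.495611 + 0.476983 = 1.447117

H = 1.4471 bits/symbol


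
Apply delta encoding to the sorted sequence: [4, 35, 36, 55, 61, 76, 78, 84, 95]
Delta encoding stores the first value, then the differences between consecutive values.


First value: 4
Deltas:
  35 - 4 = 31
  36 - 35 = 1
  55 - 36 = 19
  61 - 55 = 6
  76 - 61 = 15
  78 - 76 = 2
  84 - 78 = 6
  95 - 84 = 11


Delta encoded: [4, 31, 1, 19, 6, 15, 2, 6, 11]


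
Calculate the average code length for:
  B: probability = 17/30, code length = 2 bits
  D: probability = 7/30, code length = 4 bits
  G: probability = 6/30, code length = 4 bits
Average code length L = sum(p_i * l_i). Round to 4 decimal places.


Weighted contributions p_i * l_i:
  B: (17/30) * 2 = 34/30
  D: (7/30) * 4 = 28/30
  G: (6/30) * 4 = 24/30
Sum = (34 + 28 + 24)/30 = 86/30

L = 86/30 = 2.8667 bits/symbol


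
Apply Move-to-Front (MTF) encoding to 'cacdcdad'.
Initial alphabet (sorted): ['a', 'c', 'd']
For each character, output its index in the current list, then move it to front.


MTF encoding:
'c': index 1 in ['a', 'c', 'd'] -> ['c', 'a', 'd']
'a': index 1 in ['c', 'a', 'd'] -> ['a', 'c', 'd']
'c': index 1 in ['a', 'c', 'd'] -> ['c', 'a', 'd']
'd': index 2 in ['c', 'a', 'd'] -> ['d', 'c', 'a']
'c': index 1 in ['d', 'c', 'a'] -> ['c', 'd', 'a']
'd': index 1 in ['c', 'd', 'a'] -> ['d', 'c', 'a']
'a': index 2 in ['d', 'c', 'a'] -> ['a', 'd', 'c']
'd': index 1 in ['a', 'd', 'c'] -> ['d', 'a', 'c']


Output: [1, 1, 1, 2, 1, 1, 2, 1]


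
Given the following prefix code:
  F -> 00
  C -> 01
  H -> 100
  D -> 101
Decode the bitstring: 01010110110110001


Decoding step by step:
Bits 01 -> C
Bits 01 -> C
Bits 01 -> C
Bits 101 -> D
Bits 101 -> D
Bits 100 -> H
Bits 01 -> C


Decoded message: CCCDDHC


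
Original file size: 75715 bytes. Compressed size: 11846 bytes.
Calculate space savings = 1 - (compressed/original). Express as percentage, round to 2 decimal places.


ratio = compressed/original = 11846/75715 = 0.156455
savings = 1 - ratio = 1 - 0.156455 = 0.843545
as a percentage: 0.843545 * 100 = 84.35%

Space savings = 1 - 11846/75715 = 84.35%


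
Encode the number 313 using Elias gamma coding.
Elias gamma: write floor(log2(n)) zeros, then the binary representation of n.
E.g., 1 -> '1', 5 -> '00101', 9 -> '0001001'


num_bits = floor(log2(313)) + 1 = 9
leading_zeros = num_bits - 1 = 8
binary(313) = 100111001

Elias gamma(313) = '00000000' + '100111001' = 00000000100111001 (17 bits)


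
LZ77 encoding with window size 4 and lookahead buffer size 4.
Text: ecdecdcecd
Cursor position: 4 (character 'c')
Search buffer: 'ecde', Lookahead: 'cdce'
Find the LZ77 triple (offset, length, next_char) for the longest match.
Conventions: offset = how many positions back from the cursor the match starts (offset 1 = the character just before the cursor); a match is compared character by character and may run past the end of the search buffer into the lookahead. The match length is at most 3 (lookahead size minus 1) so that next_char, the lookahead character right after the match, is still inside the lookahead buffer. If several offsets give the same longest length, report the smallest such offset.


Try each offset into the search buffer:
  offset=1 (pos 3, char 'e'): match length 0
  offset=2 (pos 2, char 'd'): match length 0
  offset=3 (pos 1, char 'c'): match length 2
  offset=4 (pos 0, char 'e'): match length 0
Longest match has length 2 at offset 3.
next_char = character at position 4 + 2 = 6 -> 'c'

Best match: offset=3, length=2 (matching 'cd' starting at position 1)
LZ77 triple: (3, 2, 'c')


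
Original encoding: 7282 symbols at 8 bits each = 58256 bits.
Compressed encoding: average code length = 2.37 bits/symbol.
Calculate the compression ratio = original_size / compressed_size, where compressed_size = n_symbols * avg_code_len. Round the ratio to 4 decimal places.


original_size = n_symbols * orig_bits = 7282 * 8 = 58256 bits
compressed_size = n_symbols * avg_code_len = 7282 * 2.37 = 17258.34 bits
ratio = original_size / compressed_size = 58256 / 17258.34 = 3.3755

Compression ratio = 3.3755


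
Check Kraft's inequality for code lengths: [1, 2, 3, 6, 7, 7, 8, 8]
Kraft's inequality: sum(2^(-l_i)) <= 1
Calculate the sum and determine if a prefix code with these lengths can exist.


Sum = 2^(-1) + 2^(-2) + 2^(-3) + 2^(-6) + 2^(-7) + 2^(-7) + 2^(-8) + 2^(-8)
    = 0.5 + 0.25 + 0.125 + 0.015625 + 0.0078125 + 0.0078125 + 0.00390625 + 0.00390625
    = 234/256 = 0.9140625
Since 0.9140625 <= 1, Kraft's inequality IS satisfied.
A prefix code with these lengths CAN exist.

Kraft sum = 0.9140625. Satisfied.


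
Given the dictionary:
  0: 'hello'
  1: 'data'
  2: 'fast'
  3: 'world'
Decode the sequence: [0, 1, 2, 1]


Look up each index in the dictionary:
  0 -> 'hello'
  1 -> 'data'
  2 -> 'fast'
  1 -> 'data'

Decoded: "hello data fast data"


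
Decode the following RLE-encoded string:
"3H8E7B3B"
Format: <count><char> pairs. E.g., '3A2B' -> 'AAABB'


Expanding each <count><char> pair:
  3H -> 'HHH'
  8E -> 'EEEEEEEE'
  7B -> 'BBBBBBB'
  3B -> 'BBB'

Decoded = HHHEEEEEEEEBBBBBBBBBB


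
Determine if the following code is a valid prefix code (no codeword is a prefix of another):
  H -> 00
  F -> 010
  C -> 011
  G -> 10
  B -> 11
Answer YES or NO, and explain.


Checking each pair (does one codeword prefix another?):
  H='00' vs F='010': no prefix
  H='00' vs C='011': no prefix
  H='00' vs G='10': no prefix
  H='00' vs B='11': no prefix
  F='010' vs H='00': no prefix
  F='010' vs C='011': no prefix
  F='010' vs G='10': no prefix
  F='010' vs B='11': no prefix
  C='011' vs H='00': no prefix
  C='011' vs F='010': no prefix
  C='011' vs G='10': no prefix
  C='011' vs B='11': no prefix
  G='10' vs H='00': no prefix
  G='10' vs F='010': no prefix
  G='10' vs C='011': no prefix
  G='10' vs B='11': no prefix
  B='11' vs H='00': no prefix
  B='11' vs F='010': no prefix
  B='11' vs C='011': no prefix
  B='11' vs G='10': no prefix
No violation found over all pairs.

YES -- this is a valid prefix code. No codeword is a prefix of any other codeword.


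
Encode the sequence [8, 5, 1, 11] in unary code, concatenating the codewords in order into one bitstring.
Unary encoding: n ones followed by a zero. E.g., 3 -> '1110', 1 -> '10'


Encode each number as n ones followed by a terminating 0:
  8 -> 111111110 (9 bits)
  5 -> 111110 (6 bits)
  1 -> 10 (2 bits)
  11 -> 111111111110 (12 bits)
Total length = 9 + 6 + 2 + 12 = 29 bits.

Unary([8, 5, 1, 11]) = 11111111011111010111111111110 (29 bits)
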